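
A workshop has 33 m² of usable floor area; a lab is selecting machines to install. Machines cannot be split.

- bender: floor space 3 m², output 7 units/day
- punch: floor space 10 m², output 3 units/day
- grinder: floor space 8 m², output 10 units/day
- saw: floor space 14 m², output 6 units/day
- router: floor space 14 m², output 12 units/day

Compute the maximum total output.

29

Take bender, grinder, and router: floor space 3 + 8 + 14 = 25 ≤ 33, output 7 + 10 + 12 = 29.
No other feasible combination does better.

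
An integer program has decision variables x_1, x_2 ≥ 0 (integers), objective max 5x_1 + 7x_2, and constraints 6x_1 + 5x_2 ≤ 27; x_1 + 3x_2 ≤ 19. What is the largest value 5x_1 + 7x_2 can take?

35

(x_1,x_2)=(0,5) is feasible, giving 35.
(x_1,x_2)=(1,4) is feasible, giving 33.
(x_1,x_2)=(0,4) is feasible, giving 28.
Maximum is 35 at (x_1,x_2)=(0,5).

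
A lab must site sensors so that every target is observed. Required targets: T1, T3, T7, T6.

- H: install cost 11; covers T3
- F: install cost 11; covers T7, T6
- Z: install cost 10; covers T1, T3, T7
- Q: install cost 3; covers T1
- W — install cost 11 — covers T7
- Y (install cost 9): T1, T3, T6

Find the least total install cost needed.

19

This is a weighted set-cover instance.
The greedy cost-per-new-target heuristic would pick Q, Y, and Z for 22, but a cheaper cover exists.
Choose Z and Y: together they cover T1, T3, T7, T6 — every target.
Total install cost: 10 + 9 = 19.
No cover costs less than 19.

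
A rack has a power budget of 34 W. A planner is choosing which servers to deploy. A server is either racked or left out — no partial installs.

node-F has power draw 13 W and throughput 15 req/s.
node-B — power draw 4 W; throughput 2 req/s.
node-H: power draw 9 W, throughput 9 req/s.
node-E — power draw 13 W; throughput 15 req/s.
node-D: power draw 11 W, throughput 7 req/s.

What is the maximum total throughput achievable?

32

This is a 0-1 knapsack instance.
Allowing fractional choices, the relaxed optimum would be about 38.0, but servers are indivisible.
node-H + node-E + node-D: power draw 9 + 13 + 11 = 33 ≤ 34, throughput 9 + 15 + 7 = 31.
node-F + node-B + node-E: power draw 13 + 4 + 13 = 30 ≤ 34, throughput 15 + 2 + 15 = 32.
node-F + node-H + node-D: power draw 13 + 9 + 11 = 33 ≤ 34, throughput 15 + 9 + 7 = 31.
Best is node-F, node-B, and node-E with total throughput 32.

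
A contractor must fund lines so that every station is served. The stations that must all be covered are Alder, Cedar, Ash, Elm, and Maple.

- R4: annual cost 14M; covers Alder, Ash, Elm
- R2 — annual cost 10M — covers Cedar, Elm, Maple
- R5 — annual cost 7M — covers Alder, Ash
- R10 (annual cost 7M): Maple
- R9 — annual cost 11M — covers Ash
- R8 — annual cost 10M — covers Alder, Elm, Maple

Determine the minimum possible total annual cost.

17

Choose R2 and R5: together they cover Alder, Cedar, Ash, Elm, Maple — every station.
Total annual cost: 10 + 7 = 17.
No cover costs less than 17.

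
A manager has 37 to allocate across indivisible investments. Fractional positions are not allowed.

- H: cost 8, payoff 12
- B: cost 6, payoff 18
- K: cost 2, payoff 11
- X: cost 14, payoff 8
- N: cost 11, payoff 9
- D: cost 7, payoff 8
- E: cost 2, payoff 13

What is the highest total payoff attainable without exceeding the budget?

Allowing fractional choices, the relaxed optimum would be about 71.6, but investments are indivisible.
H + B + K + N + D + E: cost 8 + 6 + 2 + 11 + 7 + 2 = 36 ≤ 37, payoff 12 + 18 + 11 + 9 + 8 + 13 = 71.
H + B + K + N + E: cost 8 + 6 + 2 + 11 + 2 = 29 ≤ 37, payoff 12 + 18 + 11 + 9 + 13 = 63.
Best is H, B, K, N, D, and E with total payoff 71.

71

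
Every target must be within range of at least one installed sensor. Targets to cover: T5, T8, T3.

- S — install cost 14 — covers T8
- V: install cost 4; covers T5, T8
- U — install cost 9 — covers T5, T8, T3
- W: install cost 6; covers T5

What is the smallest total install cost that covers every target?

The greedy cost-per-new-target heuristic would pick V and U for 13, but a cheaper cover exists.
U alone covers T5, T8, T3 — every target.
Total install cost: 9.
No cover costs less than 9.

9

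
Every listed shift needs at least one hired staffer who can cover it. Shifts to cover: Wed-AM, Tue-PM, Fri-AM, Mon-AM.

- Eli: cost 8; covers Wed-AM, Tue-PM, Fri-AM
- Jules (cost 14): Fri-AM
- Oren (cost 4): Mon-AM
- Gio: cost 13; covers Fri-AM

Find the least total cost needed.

Choose Eli and Oren: together they cover Wed-AM, Tue-PM, Fri-AM, Mon-AM — every shift.
Total cost: 8 + 4 = 12.
No cover costs less than 12.

12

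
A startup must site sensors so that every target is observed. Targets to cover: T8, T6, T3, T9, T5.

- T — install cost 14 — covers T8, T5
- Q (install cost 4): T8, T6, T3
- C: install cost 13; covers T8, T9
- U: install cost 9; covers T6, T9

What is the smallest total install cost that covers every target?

Choose T, Q, and U: together they cover T8, T6, T3, T9, T5 — every target.
Total install cost: 14 + 4 + 9 = 27.
No cover costs less than 27.

27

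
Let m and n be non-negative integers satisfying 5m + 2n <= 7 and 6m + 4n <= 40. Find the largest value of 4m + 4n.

12

(m,n)=(0,3): 5·0+2·3=6≤7, 6·0+4·3=12≤40, objective 12.
(m,n)=(0,2): 5·0+2·2=4≤7, 6·0+4·2=8≤40, objective 8.
No feasible integer point exceeds 12.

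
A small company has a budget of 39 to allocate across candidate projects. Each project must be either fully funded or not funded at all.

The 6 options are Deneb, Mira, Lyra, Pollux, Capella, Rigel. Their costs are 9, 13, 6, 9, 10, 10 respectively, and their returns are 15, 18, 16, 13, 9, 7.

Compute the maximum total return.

Allowing fractional choices, the relaxed optimum would be about 63.8, but projects are indivisible.
Deneb + Mira + Lyra + Capella: cost 9 + 13 + 6 + 10 = 38 ≤ 39, return 15 + 18 + 16 + 9 = 58.
Deneb + Mira + Lyra + Pollux: cost 9 + 13 + 6 + 9 = 37 ≤ 39, return 15 + 18 + 16 + 13 = 62.
Best is Deneb, Mira, Lyra, and Pollux with total return 62.

62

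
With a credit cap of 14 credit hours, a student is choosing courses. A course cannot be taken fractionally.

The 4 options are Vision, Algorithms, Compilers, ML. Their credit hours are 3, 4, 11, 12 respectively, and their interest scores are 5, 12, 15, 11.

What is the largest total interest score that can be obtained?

20

Allowing fractional choices, the relaxed optimum would be about 26.5, but courses are indivisible.
Vision + Compilers: credit hours 3 + 11 = 14 ≤ 14, interest score 5 + 15 = 20.
Compilers: credit hours 11 ≤ 14, interest score 15.
Vision + Algorithms: credit hours 3 + 4 = 7 ≤ 14, interest score 5 + 12 = 17.
Best is Vision and Compilers with total interest score 20.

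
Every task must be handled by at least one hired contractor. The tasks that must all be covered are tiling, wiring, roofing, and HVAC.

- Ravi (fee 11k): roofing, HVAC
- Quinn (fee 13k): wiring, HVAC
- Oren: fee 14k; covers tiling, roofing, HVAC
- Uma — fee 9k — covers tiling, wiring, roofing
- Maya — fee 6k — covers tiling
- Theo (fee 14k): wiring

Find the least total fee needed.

Choose Ravi and Uma: together they cover tiling, wiring, roofing, HVAC — every task.
Total fee: 11 + 9 = 20.
No cover costs less than 20.

20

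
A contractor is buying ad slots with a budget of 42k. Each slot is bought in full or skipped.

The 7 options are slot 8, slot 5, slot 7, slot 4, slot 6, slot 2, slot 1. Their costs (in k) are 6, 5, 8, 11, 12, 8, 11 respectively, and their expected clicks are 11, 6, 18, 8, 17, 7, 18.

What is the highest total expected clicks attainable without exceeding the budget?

This is a 0-1 knapsack instance.
Take slot 8, slot 5, slot 7, slot 6, and slot 1: cost 6 + 5 + 8 + 12 + 11 = 42 ≤ 42, expected clicks 11 + 6 + 18 + 17 + 18 = 70.
No other feasible combination does better.

70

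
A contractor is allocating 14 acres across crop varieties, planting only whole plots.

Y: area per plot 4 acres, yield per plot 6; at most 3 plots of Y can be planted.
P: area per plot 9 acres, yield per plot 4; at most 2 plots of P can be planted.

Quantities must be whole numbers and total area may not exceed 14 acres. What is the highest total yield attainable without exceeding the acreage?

18

This is a bounded integer knapsack.
2×Y: area 8 ≤ 14, yield 2·6 = 12.
3×Y: area 12 ≤ 14, yield 3·6 = 18.
Best is 18.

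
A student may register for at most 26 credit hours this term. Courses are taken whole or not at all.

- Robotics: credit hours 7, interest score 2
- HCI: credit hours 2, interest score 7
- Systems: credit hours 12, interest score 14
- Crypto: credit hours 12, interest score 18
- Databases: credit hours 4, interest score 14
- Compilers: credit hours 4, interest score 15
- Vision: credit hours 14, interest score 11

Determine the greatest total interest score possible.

Allowing fractional choices, the relaxed optimum would be about 58.7, but courses are indivisible.
HCI + Crypto + Databases + Compilers: credit hours 2 + 12 + 4 + 4 = 22 ≤ 26, interest score 7 + 18 + 14 + 15 = 54.
HCI + Systems + Databases + Compilers: credit hours 2 + 12 + 4 + 4 = 22 ≤ 26, interest score 7 + 14 + 14 + 15 = 50.
Best is HCI, Crypto, Databases, and Compilers with total interest score 54.

54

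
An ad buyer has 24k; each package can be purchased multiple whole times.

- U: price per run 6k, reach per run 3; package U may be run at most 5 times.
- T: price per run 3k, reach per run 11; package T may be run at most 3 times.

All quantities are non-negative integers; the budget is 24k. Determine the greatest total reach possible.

39

This is a bounded integer knapsack.
2×U and 3×T: price 21 ≤ 24, reach 2·3 + 3·11 = 39.
1×U and 3×T: price 15 ≤ 24, reach 1·3 + 3·11 = 36.
Best is 39.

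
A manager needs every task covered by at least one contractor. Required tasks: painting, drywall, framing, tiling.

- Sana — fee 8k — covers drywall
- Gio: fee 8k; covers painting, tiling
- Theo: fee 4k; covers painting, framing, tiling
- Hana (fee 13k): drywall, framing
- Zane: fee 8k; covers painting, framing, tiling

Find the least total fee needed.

Choose Sana and Theo: together they cover painting, drywall, framing, tiling — every task.
Total fee: 8 + 4 = 12.
No cover costs less than 12.

12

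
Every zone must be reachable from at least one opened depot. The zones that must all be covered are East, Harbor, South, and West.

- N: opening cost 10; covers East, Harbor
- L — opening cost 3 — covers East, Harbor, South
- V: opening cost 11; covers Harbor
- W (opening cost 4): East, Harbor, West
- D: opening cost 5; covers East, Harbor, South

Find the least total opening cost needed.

7

This is a weighted set-cover instance.
Choose L and W: together they cover East, Harbor, South, West — every zone.
Total opening cost: 3 + 4 = 7.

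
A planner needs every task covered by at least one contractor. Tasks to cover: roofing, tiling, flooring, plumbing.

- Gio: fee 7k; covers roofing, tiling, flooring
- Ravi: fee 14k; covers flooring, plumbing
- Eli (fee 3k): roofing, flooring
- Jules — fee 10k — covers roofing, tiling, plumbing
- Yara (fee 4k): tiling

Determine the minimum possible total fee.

The greedy cost-per-new-task heuristic would pick Eli, Yara, and Jules for 17, but a cheaper cover exists.
Choose Eli and Jules: together they cover roofing, tiling, flooring, plumbing — every task.
Total fee: 3 + 10 = 13.
No cover costs less than 13.

13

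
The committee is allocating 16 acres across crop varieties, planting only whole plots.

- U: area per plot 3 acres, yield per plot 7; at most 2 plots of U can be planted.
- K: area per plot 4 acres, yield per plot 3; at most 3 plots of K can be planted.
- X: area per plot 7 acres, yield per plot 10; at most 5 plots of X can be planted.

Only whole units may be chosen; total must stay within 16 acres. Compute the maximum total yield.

24

2×U and 1×X: area 13 ≤ 16, yield 2·7 + 1·10 = 24.
2×X: area 14 ≤ 16, yield 2·10 = 20.
Best is 24.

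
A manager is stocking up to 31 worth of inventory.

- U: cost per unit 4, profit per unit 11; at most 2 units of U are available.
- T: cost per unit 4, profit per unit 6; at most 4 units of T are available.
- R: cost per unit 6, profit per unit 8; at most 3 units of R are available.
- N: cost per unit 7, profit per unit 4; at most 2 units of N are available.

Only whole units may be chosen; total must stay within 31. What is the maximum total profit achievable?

54

This is a bounded integer knapsack.
2×U, 1×T, and 3×R: cost 30 ≤ 31, profit 2·11 + 1·6 + 3·8 = 52.
2×U, 4×T, and 1×R: cost 30 ≤ 31, profit 2·11 + 4·6 + 1·8 = 54.
Best is 54.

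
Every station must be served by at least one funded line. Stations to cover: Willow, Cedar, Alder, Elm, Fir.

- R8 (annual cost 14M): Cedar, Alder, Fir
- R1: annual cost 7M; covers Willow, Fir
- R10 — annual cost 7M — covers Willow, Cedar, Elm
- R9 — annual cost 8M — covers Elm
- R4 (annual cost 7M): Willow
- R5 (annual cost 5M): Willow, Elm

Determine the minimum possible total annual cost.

19

The greedy cost-per-new-station heuristic would pick R10 and R8 for 21, but a cheaper cover exists.
Choose R8 and R5: together they cover Willow, Cedar, Alder, Elm, Fir — every station.
Total annual cost: 14 + 5 = 19.
No cover costs less than 19.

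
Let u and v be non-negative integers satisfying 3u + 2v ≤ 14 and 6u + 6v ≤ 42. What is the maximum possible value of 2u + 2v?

(u,v)=(0,7): 3·0+2·7=14≤14, 6·0+6·7=42≤42, objective 14.
(u,v)=(0,6): 3·0+2·6=12≤14, 6·0+6·6=36≤42, objective 12.
No feasible integer point exceeds 14.

14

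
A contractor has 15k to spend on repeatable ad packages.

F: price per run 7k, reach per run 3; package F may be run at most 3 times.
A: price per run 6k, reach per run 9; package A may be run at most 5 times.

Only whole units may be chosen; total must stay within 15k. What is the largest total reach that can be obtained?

A has the best ratio (9/6); taking only A gives at most 2×9 = 18 (stopped by the price limit).
Optimal: 2×A: price 12 ≤ 15, reach 2·9 = 18.

18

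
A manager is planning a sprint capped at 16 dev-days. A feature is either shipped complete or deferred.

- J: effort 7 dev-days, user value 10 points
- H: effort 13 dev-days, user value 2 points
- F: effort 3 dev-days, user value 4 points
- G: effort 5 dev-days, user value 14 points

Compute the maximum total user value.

28

Allowing fractional choices, the relaxed optimum would be about 28.2, but features are indivisible.
J + F + G: effort 7 + 3 + 5 = 15 ≤ 16, user value 10 + 4 + 14 = 28.
J + G: effort 7 + 5 = 12 ≤ 16, user value 10 + 14 = 24.
Best is J, F, and G with total user value 28.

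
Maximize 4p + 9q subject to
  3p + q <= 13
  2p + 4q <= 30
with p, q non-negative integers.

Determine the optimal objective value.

67

The continuous relaxation peaks at (0, 7.5) with value 67.50; rounding to a feasible lattice point costs some objective.
(p,q)=(1,7): 3·1+1·7=10≤13, 2·1+4·7=30≤30, objective 67.
(p,q)=(0,7): 3·0+1·7=7≤13, 2·0+4·7=28≤30, objective 63.
Maximum is 67 at (p,q)=(1,7).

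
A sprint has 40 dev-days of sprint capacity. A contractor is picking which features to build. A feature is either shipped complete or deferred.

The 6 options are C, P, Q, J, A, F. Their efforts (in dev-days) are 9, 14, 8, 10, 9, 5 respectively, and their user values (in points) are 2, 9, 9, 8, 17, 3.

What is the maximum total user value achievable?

38

Allowing fractional choices, the relaxed optimum would be about 42.4, but features are indivisible.
P + Q + A + F: effort 14 + 8 + 9 + 5 = 36 ≤ 40, user value 9 + 9 + 17 + 3 = 38.
Q + J + A + F: effort 8 + 10 + 9 + 5 = 32 ≤ 40, user value 9 + 8 + 17 + 3 = 37.
P + J + A + F: effort 14 + 10 + 9 + 5 = 38 ≤ 40, user value 9 + 8 + 17 + 3 = 37.
Best is P, Q, A, and F with total user value 38.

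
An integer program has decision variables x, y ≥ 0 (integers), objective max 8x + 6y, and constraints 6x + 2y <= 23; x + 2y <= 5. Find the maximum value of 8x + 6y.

30

The continuous relaxation peaks at (3.6, 0.7) with value 33.00; rounding to a feasible lattice point costs some objective.
(x,y)=(3,1) is feasible, giving 30.
(x,y)=(3,0) is feasible, giving 24.
(x,y)=(2,1) is feasible, giving 22.
(x,y)=(2,0) is feasible, giving 16.
No feasible integer point exceeds 30.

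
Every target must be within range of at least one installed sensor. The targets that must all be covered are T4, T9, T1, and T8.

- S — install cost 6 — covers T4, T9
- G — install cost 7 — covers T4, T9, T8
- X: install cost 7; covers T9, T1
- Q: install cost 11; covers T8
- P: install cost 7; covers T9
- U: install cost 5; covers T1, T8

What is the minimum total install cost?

This is a weighted set-cover instance.
The greedy cost-per-new-target heuristic would pick G and U for 12, but a cheaper cover exists.
Choose S and U: together they cover T4, T9, T1, T8 — every target.
Total install cost: 6 + 5 = 11.
No cover costs less than 11.

11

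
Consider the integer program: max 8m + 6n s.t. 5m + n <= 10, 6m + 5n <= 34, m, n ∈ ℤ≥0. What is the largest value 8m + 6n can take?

The continuous relaxation peaks at (0.842, 5.79) with value 41.47; rounding to a feasible lattice point costs some objective.
(m,n)=(1,5): 5·1+1·5=10≤10, 6·1+5·5=31≤34, objective 38.
(m,n)=(0,6): 5·0+1·6=6≤10, 6·0+5·6=30≤34, objective 36.
No feasible integer point exceeds 38.

38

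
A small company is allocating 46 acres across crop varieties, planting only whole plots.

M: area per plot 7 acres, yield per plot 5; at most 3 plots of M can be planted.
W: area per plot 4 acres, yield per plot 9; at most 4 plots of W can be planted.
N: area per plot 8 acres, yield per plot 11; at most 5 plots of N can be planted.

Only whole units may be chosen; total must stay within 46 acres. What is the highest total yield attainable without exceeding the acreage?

Take 3×W and 4×N: area 44 ≤ 46, yield 3·9 + 4·11 = 71.
No other integer combination yields more.

71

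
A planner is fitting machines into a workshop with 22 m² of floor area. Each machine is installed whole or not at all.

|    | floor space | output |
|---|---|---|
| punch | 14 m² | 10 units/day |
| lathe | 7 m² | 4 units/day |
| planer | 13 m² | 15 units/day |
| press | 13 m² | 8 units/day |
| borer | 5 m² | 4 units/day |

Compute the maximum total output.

lathe + planer: floor space 7 + 13 = 20 ≤ 22, output 4 + 15 = 19.
planer: floor space 13 ≤ 22, output 15.
planer + borer: floor space 13 + 5 = 18 ≤ 22, output 15 + 4 = 19.
The maximum output is 19; one optimal choice is planer and borer.

19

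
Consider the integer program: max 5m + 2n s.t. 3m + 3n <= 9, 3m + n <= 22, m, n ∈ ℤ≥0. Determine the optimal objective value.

15

(m,n)=(3,0): 3·3+3·0=9≤9, 3·3+1·0=9≤22, objective 15.
(m,n)=(2,1): 3·2+3·1=9≤9, 3·2+1·1=7≤22, objective 12.
(m,n)=(2,0): 3·2+3·0=6≤9, 3·2+1·0=6≤22, objective 10.
The best lattice point is (3,0), giving 15.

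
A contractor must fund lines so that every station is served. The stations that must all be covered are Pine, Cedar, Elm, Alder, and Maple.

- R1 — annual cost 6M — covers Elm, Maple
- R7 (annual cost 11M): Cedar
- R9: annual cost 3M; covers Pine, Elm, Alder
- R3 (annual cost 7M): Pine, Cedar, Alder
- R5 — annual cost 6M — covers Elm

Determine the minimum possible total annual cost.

The greedy cost-per-new-station heuristic would pick R9, R1, and R3 for 16, but a cheaper cover exists.
Choose R1 and R3: together they cover Pine, Cedar, Elm, Alder, Maple — every station.
Total annual cost: 6 + 7 = 13.
No cover costs less than 13.

13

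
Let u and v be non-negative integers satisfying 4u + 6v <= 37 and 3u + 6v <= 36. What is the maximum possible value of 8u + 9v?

Relaxing integrality, the LP optimum is 74.00 at (u,v) = (9.25, 0), which is not an integer point.
(u,v)=(9,0) is feasible, giving 72.
(u,v)=(8,0) is feasible, giving 64.
Maximum is 72 at (u,v)=(9,0).

72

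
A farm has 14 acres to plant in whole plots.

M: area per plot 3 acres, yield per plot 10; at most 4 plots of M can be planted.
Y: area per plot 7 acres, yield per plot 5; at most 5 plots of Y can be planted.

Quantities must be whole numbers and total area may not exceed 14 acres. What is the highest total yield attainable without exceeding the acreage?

40

Take 4×M: area 12 ≤ 14, yield 4·10 = 40.
M has the best ratio (10/3) and is taken to its limit of 4; remaining capacity is filled optimally with the others.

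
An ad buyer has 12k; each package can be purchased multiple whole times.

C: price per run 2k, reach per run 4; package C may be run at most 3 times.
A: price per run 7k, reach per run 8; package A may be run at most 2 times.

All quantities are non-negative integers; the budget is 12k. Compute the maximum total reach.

C has the best ratio (4/2); taking only C gives at most 3×4 = 12 (stopped by the supply cap of 3).
Mixing does better — 2×C and 1×A: price 11 ≤ 12, reach 2·4 + 1·8 = 16.

16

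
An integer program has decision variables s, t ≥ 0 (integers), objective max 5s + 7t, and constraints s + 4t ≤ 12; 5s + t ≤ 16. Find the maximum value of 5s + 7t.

(s,t)=(2,2): 1·2+4·2=10≤12, 5·2+1·2=12≤16, objective 24.
(s,t)=(3,1): 1·3+4·1=7≤12, 5·3+1·1=16≤16, objective 22.
(s,t)=(1,2): 1·1+4·2=9≤12, 5·1+1·2=7≤16, objective 19.
No feasible integer point exceeds 24.

24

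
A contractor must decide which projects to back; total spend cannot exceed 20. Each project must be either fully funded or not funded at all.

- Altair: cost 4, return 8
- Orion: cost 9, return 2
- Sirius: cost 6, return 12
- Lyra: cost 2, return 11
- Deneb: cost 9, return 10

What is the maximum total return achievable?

Take Sirius, Lyra, and Deneb: cost 6 + 2 + 9 = 17 ≤ 20, return 12 + 11 + 10 = 33.
No other feasible combination does better.

33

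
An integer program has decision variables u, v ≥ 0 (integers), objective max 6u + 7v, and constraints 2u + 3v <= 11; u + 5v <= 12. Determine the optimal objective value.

Relaxing integrality, the LP optimum is 33.00 at (u,v) = (5.5, 0), which is not an integer point.
(u,v)=(4,1): 2·4+3·1=11≤11, 1·4+5·1=9≤12, objective 31.
(u,v)=(5,0): 2·5+3·0=10≤11, 1·5+5·0=5≤12, objective 30.
(u,v)=(3,1): 2·3+3·1=9≤11, 1·3+5·1=8≤12, objective 25.
No feasible integer point exceeds 31.

31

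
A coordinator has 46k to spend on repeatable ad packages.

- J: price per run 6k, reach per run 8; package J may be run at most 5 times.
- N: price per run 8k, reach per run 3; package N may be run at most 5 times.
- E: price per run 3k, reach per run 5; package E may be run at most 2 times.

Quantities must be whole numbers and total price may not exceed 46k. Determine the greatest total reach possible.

This is a bounded integer knapsack.
E has the best ratio (5/3); taking only E gives at most 2×5 = 10 (stopped by the supply cap of 2).
Mixing does better — 5×J, 1×N, and 2×E: price 44 ≤ 46, reach 5·8 + 1·3 + 2·5 = 53.

53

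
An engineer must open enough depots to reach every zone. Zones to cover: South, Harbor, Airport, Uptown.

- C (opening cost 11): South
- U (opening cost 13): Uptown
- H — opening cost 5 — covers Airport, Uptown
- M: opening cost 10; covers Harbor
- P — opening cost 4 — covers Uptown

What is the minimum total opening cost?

This is a weighted set-cover instance.
Choose C, H, and M: together they cover South, Harbor, Airport, Uptown — every zone.
Total opening cost: 11 + 5 + 10 = 26.

26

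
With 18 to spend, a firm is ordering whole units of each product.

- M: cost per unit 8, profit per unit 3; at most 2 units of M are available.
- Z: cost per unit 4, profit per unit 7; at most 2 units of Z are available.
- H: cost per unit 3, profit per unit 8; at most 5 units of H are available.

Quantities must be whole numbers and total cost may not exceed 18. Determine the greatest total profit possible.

This is a bounded integer knapsack.
Take 5×H: cost 15 ≤ 18, profit 5·8 = 40.
H has the best ratio (8/3) and is taken to its limit of 5; remaining capacity is filled optimally with the others.

40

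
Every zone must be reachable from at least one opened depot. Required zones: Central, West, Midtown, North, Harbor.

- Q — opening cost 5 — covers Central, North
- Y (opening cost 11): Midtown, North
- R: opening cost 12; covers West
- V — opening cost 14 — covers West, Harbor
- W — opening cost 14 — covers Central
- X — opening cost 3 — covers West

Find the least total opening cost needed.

30

This is an integer covering problem.
The greedy cost-per-new-zone heuristic would pick Q, X, Y, and V for 33, but a cheaper cover exists.
Choose Q, Y, and V: together they cover Central, West, Midtown, North, Harbor — every zone.
Total opening cost: 5 + 11 + 14 = 30.
No cover costs less than 30.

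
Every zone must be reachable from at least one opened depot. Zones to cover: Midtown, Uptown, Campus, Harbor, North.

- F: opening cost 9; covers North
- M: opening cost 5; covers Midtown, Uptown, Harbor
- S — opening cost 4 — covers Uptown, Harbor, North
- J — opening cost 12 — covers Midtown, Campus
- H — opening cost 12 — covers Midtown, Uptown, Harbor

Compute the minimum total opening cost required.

16

The greedy cost-per-new-zone heuristic would pick S, M, and J for 21, but a cheaper cover exists.
Choose S and J: together they cover Midtown, Uptown, Campus, Harbor, North — every zone.
Total opening cost: 4 + 12 = 16.
No cover costs less than 16.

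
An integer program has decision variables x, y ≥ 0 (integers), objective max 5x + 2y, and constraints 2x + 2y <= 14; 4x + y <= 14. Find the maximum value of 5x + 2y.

20

Relaxing integrality, the LP optimum is 21.00 at (x,y) = (2.33, 4.67), which is not an integer point.
(x,y)=(2,5): 2·2+2·5=14≤14, 4·2+1·5=13≤14, objective 20.
(x,y)=(2,4): 2·2+2·4=12≤14, 4·2+1·4=12≤14, objective 18.
(x,y)=(1,6): 2·1+2·6=14≤14, 4·1+1·6=10≤14, objective 17.
The best lattice point is (2,5), giving 20.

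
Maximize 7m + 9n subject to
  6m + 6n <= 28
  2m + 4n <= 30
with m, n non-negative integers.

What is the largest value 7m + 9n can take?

Relaxing integrality, the LP optimum is 42.00 at (m,n) = (0, 4.67), which is not an integer point.
(m,n)=(0,4): 6·0+6·4=24≤28, 2·0+4·4=16≤30, objective 36.
(m,n)=(1,3): 6·1+6·3=24≤28, 2·1+4·3=14≤30, objective 34.
(m,n)=(0,3): 6·0+6·3=18≤28, 2·0+4·3=12≤30, objective 27.
The best lattice point is (0,4), giving 36.

36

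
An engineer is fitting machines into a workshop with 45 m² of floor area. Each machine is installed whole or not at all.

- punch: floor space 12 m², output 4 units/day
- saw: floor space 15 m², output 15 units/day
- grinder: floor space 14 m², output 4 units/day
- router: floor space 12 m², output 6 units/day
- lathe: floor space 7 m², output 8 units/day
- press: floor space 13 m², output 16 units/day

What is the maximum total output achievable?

Take saw, lathe, and press: floor space 15 + 7 + 13 = 35 ≤ 45, output 15 + 8 + 16 = 39.
No other feasible combination does better.

39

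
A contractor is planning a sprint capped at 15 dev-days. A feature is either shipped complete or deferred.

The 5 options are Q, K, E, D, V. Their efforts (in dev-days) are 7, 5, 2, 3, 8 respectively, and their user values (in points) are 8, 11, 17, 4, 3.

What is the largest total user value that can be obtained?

K + E + V: effort 5 + 2 + 8 = 15 ≤ 15, user value 11 + 17 + 3 = 31.
Q + K + E: effort 7 + 5 + 2 = 14 ≤ 15, user value 8 + 11 + 17 = 36.
K + E + D: effort 5 + 2 + 3 = 10 ≤ 15, user value 11 + 17 + 4 = 32.
Best is Q, K, and E with total user value 36.

36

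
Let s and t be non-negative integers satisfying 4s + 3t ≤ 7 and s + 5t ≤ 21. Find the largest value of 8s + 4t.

(s,t)=(1,1) is feasible, giving 12.
(s,t)=(0,2) is feasible, giving 8.
(s,t)=(1,0) is feasible, giving 8.
No feasible integer point exceeds 12.

12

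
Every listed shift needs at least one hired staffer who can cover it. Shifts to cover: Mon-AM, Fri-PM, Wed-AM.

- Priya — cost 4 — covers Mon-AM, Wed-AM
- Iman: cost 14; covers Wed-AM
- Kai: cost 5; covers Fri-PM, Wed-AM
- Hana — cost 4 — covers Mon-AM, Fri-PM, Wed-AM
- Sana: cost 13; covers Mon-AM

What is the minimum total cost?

4

Hana alone covers Mon-AM, Fri-PM, Wed-AM — every shift.
Total cost: 4.
No cover costs less than 4.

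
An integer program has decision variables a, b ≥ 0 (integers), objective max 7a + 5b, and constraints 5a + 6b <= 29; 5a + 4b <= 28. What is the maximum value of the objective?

(a,b)=(5,0): 5·5+6·0=25≤29, 5·5+4·0=25≤28, objective 35.
(a,b)=(4,1): 5·4+6·1=26≤29, 5·4+4·1=24≤28, objective 33.
(a,b)=(4,0): 5·4+6·0=20≤29, 5·4+4·0=20≤28, objective 28.
Maximum is 35 at (a,b)=(5,0).

35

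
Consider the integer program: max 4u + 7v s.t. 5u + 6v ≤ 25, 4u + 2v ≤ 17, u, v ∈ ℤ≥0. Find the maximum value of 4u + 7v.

28

The continuous relaxation peaks at (0, 4.17) with value 29.17; rounding to a feasible lattice point costs some objective.
(u,v)=(0,4): 5·0+6·4=24≤25, 4·0+2·4=8≤17, objective 28.
(u,v)=(1,3): 5·1+6·3=23≤25, 4·1+2·3=10≤17, objective 25.
(u,v)=(0,3): 5·0+6·3=18≤25, 4·0+2·3=6≤17, objective 21.
Maximum is 28 at (u,v)=(0,4).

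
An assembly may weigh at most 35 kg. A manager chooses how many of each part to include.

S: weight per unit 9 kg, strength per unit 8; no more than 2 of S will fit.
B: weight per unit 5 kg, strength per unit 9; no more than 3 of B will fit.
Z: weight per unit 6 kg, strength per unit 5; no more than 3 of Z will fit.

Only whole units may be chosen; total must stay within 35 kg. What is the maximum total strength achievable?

B has the best ratio (9/5); taking only B gives at most 3×9 = 27 (stopped by the supply cap of 3).
Mixing does better — 2×S and 3×B: weight 33 ≤ 35, strength 2·8 + 3·9 = 43.

43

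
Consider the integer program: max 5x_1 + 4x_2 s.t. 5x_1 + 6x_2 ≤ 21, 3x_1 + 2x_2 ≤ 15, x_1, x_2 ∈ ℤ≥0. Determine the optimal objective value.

20

The continuous relaxation peaks at (4.2, 0) with value 21.00; rounding to a feasible lattice point costs some objective.
(x_1,x_2)=(4,0) is feasible, giving 20.
(x_1,x_2)=(3,1) is feasible, giving 19.
(x_1,x_2)=(3,0) is feasible, giving 15.
No feasible integer point exceeds 20.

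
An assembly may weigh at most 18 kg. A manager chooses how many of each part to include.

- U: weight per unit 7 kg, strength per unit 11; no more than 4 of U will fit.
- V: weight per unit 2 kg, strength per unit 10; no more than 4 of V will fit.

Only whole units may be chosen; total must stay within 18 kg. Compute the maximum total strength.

V has the best ratio (10/2); taking only V gives at most 4×10 = 40 (stopped by the supply cap of 4).
Mixing does better — 1×U and 4×V: weight 15 ≤ 18, strength 1·11 + 4·10 = 51.

51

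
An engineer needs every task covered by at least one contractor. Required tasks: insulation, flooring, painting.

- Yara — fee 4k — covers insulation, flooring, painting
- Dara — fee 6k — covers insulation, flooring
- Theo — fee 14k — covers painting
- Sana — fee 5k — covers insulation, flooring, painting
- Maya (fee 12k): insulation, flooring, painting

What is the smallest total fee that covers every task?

Yara alone covers insulation, flooring, painting — every task.
Total fee: 4.
No cover costs less than 4.

4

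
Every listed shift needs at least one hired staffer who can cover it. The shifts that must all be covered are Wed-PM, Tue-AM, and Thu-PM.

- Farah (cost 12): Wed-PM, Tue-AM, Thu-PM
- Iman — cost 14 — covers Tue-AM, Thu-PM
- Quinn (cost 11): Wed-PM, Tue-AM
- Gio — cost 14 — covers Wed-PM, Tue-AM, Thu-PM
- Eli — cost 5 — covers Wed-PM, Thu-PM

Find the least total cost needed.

The greedy cost-per-new-shift heuristic would pick Eli and Quinn for 16, but a cheaper cover exists.
Farah alone covers Wed-PM, Tue-AM, Thu-PM — every shift.
Total cost: 12.
No cover costs less than 12.

12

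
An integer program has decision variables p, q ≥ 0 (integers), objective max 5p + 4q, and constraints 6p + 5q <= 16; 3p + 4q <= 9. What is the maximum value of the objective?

10

The continuous relaxation peaks at (2.67, 0) with value 13.33; rounding to a feasible lattice point costs some objective.
(p,q)=(2,0): 6·2+5·0=12≤16, 3·2+4·0=6≤9, objective 10.
(p,q)=(1,1): 6·1+5·1=11≤16, 3·1+4·1=7≤9, objective 9.
No feasible integer point exceeds 10.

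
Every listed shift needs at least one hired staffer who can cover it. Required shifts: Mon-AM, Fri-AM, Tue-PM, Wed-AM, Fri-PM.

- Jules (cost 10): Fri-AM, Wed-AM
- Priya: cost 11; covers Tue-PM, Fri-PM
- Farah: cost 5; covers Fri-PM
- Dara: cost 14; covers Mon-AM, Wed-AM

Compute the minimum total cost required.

The greedy cost-per-new-shift heuristic would pick Jules, Farah, Priya, and Dara for 40, but a cheaper cover exists.
Choose Jules, Priya, and Dara: together they cover Mon-AM, Fri-AM, Tue-PM, Wed-AM, Fri-PM — every shift.
Total cost: 10 + 11 + 14 = 35.
No cover costs less than 35.

35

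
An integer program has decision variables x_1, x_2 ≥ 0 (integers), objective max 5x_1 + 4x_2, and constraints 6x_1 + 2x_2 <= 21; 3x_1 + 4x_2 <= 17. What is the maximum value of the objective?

(x_1,x_2)=(3,1): 6·3+2·1=20≤21, 3·3+4·1=13≤17, objective 19.
(x_1,x_2)=(2,2): 6·2+2·2=16≤21, 3·2+4·2=14≤17, objective 18.
(x_1,x_2)=(1,3): 6·1+2·3=12≤21, 3·1+4·3=15≤17, objective 17.
No feasible integer point exceeds 19.

19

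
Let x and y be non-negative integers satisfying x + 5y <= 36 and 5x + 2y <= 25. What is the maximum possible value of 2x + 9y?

The continuous relaxation peaks at (2.3, 6.74) with value 65.26; rounding to a feasible lattice point costs some objective.
(x,y)=(1,7): 1·1+5·7=36≤36, 5·1+2·7=19≤25, objective 65.
(x,y)=(0,7): 1·0+5·7=35≤36, 5·0+2·7=14≤25, objective 63.
(x,y)=(2,6): 1·2+5·6=32≤36, 5·2+2·6=22≤25, objective 58.
The best lattice point is (1,7), giving 65.

65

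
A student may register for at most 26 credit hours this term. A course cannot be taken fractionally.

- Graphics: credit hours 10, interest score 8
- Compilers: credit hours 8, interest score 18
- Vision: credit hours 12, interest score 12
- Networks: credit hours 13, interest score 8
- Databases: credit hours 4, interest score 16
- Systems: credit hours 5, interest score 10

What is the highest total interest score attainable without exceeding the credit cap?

Allowing fractional choices, the relaxed optimum would be about 53.0, but courses are indivisible.
Compilers + Vision + Databases: credit hours 8 + 12 + 4 = 24 ≤ 26, interest score 18 + 12 + 16 = 46.
Compilers + Databases + Systems: credit hours 8 + 4 + 5 = 17 ≤ 26, interest score 18 + 16 + 10 = 44.
Best is Compilers, Vision, and Databases with total interest score 46.

46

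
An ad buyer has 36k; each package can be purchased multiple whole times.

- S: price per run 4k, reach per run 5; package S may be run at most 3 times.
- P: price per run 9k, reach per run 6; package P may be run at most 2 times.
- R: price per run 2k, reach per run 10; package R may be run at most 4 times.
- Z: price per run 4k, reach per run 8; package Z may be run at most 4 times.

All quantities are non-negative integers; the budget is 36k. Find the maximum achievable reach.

87

R has the best ratio (10/2); taking only R gives at most 4×10 = 40 (stopped by the supply cap of 4).
Mixing does better — 3×S, 4×R, and 4×Z: price 36 ≤ 36, reach 3·5 + 4·10 + 4·8 = 87.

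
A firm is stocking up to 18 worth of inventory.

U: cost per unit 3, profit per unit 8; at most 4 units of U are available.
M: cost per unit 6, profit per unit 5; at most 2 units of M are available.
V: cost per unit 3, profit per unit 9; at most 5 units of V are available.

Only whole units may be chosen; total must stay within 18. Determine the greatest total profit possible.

53

Take 1×U and 5×V: cost 18 ≤ 18, profit 1·8 + 5·9 = 53.
V has the best ratio (9/3) and is taken to its limit of 5; remaining capacity is filled optimally with the others.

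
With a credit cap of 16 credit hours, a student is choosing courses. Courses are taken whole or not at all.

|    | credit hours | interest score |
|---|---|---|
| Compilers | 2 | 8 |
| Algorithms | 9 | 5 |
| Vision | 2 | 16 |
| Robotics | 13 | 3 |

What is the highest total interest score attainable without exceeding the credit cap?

Allowing fractional choices, the relaxed optimum would be about 29.7, but courses are indivisible.
Compilers + Algorithms + Vision: credit hours 2 + 9 + 2 = 13 ≤ 16, interest score 8 + 5 + 16 = 29.
Compilers + Vision: credit hours 2 + 2 = 4 ≤ 16, interest score 8 + 16 = 24.
Best is Compilers, Algorithms, and Vision with total interest score 29.

29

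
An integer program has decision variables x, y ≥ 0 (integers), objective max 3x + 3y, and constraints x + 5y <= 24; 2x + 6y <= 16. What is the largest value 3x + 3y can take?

24

(x,y)=(8,0): 1·8+5·0=8≤24, 2·8+6·0=16≤16, objective 24.
(x,y)=(7,0): 1·7+5·0=7≤24, 2·7+6·0=14≤16, objective 21.
The best lattice point is (8,0), giving 24.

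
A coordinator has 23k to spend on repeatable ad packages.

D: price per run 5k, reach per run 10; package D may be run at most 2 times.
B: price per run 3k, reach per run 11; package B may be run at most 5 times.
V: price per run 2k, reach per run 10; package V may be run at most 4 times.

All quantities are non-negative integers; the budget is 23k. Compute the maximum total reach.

V has the best ratio (10/2); taking only V gives at most 4×10 = 40 (stopped by the supply cap of 4).
Mixing does better — 5×B and 4×V: price 23 ≤ 23, reach 5·11 + 4·10 = 95.

95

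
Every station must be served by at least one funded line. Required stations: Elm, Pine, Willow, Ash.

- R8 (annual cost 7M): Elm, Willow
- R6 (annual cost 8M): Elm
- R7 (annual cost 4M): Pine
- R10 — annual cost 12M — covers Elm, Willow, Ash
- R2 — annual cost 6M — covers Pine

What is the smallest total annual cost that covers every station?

The greedy cost-per-new-station heuristic would pick R8, R7, and R10 for 23, but a cheaper cover exists.
Choose R7 and R10: together they cover Elm, Pine, Willow, Ash — every station.
Total annual cost: 4 + 12 = 16.
No cover costs less than 16.

16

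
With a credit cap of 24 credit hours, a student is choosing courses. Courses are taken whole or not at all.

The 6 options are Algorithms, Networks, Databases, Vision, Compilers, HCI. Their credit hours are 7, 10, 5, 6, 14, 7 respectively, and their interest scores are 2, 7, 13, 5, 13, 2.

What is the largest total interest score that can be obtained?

26

This is a 0-1 knapsack instance.
Allowing fractional choices, the relaxed optimum would be about 30.2, but courses are indivisible.
Networks + Databases + Vision: credit hours 10 + 5 + 6 = 21 ≤ 24, interest score 7 + 13 + 5 = 25.
Algorithms + Networks + Databases: credit hours 7 + 10 + 5 = 22 ≤ 24, interest score 2 + 7 + 13 = 22.
Databases + Compilers: credit hours 5 + 14 = 19 ≤ 24, interest score 13 + 13 = 26.
Best is Databases and Compilers with total interest score 26.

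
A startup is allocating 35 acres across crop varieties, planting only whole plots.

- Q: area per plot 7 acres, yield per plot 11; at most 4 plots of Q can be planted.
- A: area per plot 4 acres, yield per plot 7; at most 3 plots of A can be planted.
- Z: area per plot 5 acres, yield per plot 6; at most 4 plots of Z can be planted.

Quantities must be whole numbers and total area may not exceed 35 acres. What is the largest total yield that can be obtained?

54

3×Q and 3×A: area 33 ≤ 35, yield 3·11 + 3·7 = 54.
3×Q, 2×A, and 1×Z: area 34 ≤ 35, yield 3·11 + 2·7 + 1·6 = 53.
Best is 54.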